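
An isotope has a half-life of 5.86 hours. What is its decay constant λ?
λ = ln(2)/t½ = 0.1183 hour⁻¹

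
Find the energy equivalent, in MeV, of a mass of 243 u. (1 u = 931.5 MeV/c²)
E = mc² = 2.264e5 MeV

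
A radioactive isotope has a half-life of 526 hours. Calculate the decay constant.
λ = ln(2)/t½ = 0.001318 hour⁻¹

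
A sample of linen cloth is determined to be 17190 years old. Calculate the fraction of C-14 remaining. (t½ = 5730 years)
N/N₀ = (1/2)^(t/t½) = 0.125 = 12.5%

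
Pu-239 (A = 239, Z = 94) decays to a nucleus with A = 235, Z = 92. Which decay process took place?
ΔA = -4, ΔZ = -2 ⇒ alpha decay (α)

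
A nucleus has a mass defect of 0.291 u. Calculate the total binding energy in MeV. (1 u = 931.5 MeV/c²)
B.E. = Δm × 931.5 = 271.1 MeV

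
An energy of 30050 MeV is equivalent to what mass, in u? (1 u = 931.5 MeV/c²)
m = E/c² = 32.26 u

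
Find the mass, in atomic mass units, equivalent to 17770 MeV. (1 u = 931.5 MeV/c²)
m = E/c² = 19.08 u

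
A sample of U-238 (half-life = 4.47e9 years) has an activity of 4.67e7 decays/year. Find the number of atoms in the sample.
N = A/λ = 3.012e17 atoms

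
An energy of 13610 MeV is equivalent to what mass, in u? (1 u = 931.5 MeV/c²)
m = E/c² = 14.61 u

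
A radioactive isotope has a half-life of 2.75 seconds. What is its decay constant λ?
λ = ln(2)/t½ = 0.2521 second⁻¹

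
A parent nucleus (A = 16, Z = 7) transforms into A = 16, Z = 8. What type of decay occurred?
ΔA = 0, ΔZ = +1 ⇒ beta-minus decay (β⁻)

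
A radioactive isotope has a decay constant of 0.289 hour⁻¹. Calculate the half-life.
t½ = ln(2)/λ = 2.398 hours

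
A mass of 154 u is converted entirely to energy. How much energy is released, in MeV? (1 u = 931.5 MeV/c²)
E = mc² = 1.435e5 MeV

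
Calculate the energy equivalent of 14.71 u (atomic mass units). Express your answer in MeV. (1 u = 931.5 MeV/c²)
E = mc² = 13700 MeV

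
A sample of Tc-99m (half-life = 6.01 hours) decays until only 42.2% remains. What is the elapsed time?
t = t½ × log₂(N₀/N) = 7.481 hours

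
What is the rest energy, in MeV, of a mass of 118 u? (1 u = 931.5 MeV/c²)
E = mc² = 1.099e5 MeV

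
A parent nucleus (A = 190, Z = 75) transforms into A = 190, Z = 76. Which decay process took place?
ΔA = 0, ΔZ = +1 ⇒ beta-minus decay (β⁻)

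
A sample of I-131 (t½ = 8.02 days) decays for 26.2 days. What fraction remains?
N/N₀ = (1/2)^(t/t½) = 0.1039 = 10.4%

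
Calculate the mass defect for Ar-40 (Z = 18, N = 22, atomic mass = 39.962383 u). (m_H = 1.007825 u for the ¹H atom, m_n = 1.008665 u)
Δm = Z·m_H + N·m_n − M = 0.3691 u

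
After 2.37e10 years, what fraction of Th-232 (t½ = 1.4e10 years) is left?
N/N₀ = (1/2)^(t/t½) = 0.3093 = 30.9%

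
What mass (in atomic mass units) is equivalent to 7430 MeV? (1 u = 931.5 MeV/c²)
m = E/c² = 7.976 u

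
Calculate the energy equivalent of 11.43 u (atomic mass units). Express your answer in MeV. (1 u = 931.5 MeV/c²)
E = mc² = 10650 MeV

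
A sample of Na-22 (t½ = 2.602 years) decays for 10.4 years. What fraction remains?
N/N₀ = (1/2)^(t/t½) = 0.06263 = 6.26%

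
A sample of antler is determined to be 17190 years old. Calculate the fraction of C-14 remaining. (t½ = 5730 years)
N/N₀ = (1/2)^(t/t½) = 0.125 = 12.5%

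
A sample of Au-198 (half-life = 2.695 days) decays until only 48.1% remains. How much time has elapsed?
t = t½ × log₂(N₀/N) = 2.846 days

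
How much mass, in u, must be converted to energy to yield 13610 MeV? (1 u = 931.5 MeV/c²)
m = E/c² = 14.61 u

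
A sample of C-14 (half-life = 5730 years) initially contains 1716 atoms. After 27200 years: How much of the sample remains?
N = N₀(1/2)^(t/t½) = 63.91 atoms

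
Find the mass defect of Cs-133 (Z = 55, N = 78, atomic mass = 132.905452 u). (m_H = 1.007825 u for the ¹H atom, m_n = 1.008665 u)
Δm = Z·m_H + N·m_n − M = 1.201 u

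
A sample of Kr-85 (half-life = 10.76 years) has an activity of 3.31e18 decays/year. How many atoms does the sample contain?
N = A/λ = 5.138e19 atoms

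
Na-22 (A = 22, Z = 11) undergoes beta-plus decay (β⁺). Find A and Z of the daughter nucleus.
Daughter: A = 22, Z = 10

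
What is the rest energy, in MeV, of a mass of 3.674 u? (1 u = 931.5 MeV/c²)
E = mc² = 3422 MeV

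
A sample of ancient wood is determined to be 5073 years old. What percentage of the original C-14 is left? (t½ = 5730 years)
N/N₀ = (1/2)^(t/t½) = 0.5414 = 54.1%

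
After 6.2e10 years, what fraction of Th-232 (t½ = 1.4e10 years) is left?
N/N₀ = (1/2)^(t/t½) = 0.04644 = 4.64%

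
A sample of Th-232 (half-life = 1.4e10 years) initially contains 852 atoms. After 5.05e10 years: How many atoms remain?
N = N₀(1/2)^(t/t½) = 69.92 atoms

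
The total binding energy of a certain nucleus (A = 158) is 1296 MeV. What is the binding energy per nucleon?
B.E./A = 1296/158 = 8.203 MeV/nucleon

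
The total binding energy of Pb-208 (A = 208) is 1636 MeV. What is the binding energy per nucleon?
B.E./A = 1636/208 = 7.865 MeV/nucleon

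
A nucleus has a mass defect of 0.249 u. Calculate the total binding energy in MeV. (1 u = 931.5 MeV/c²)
B.E. = Δm × 931.5 = 231.9 MeV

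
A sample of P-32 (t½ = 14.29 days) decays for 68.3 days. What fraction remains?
N/N₀ = (1/2)^(t/t½) = 0.03641 = 3.64%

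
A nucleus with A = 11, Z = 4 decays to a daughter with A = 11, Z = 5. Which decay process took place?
ΔA = 0, ΔZ = +1 ⇒ beta-minus decay (β⁻)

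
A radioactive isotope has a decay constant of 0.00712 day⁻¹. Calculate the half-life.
t½ = ln(2)/λ = 97.35 days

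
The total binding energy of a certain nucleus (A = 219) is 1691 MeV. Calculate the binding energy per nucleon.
B.E./A = 1691/219 = 7.721 MeV/nucleon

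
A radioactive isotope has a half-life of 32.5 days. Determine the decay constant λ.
λ = ln(2)/t½ = 0.02133 day⁻¹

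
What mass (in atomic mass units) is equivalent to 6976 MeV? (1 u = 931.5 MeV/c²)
m = E/c² = 7.489 u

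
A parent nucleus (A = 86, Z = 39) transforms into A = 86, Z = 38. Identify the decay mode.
ΔA = 0, ΔZ = -1 ⇒ beta-plus decay (β⁺) or electron capture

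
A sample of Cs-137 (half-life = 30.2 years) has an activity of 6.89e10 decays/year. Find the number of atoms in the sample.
N = A/λ = 3.002e12 atoms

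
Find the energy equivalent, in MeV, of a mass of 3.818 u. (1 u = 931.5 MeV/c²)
E = mc² = 3556 MeV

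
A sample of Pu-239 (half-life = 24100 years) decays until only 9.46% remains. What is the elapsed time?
t = t½ × log₂(N₀/N) = 81990 years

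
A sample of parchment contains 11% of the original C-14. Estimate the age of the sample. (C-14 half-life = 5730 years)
Age = t½ × log₂(1/ratio) = 18250 years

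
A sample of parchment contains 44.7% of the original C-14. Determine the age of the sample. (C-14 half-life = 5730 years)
Age = t½ × log₂(1/ratio) = 6656 years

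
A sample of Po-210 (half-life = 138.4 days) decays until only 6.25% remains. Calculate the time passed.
t = t½ × log₂(N₀/N) = 553.6 days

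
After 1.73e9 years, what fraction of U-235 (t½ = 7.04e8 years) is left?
N/N₀ = (1/2)^(t/t½) = 0.1821 = 18.2%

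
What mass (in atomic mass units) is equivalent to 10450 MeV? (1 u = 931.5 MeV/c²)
m = E/c² = 11.22 u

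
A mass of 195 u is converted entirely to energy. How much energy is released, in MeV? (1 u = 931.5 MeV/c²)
E = mc² = 1.816e5 MeV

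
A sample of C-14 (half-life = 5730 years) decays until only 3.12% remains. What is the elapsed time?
t = t½ × log₂(N₀/N) = 28660 years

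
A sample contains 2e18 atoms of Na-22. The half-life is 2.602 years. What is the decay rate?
A = λN = 5.328e17 decays/year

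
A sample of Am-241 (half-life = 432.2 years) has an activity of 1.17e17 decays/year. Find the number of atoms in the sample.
N = A/λ = 7.295e19 atoms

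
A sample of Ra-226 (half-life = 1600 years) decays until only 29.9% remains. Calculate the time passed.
t = t½ × log₂(N₀/N) = 2787 years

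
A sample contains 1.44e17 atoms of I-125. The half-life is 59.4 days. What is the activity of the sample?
A = λN = 1.68e15 decays/day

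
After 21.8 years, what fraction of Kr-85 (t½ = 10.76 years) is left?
N/N₀ = (1/2)^(t/t½) = 0.2455 = 24.6%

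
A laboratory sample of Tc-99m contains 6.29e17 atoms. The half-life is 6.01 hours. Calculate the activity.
A = λN = 7.254e16 decays/hour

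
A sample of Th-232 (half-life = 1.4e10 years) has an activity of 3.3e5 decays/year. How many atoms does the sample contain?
N = A/λ = 6.665e15 atoms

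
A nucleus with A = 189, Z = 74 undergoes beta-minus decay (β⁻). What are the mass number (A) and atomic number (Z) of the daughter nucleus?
Daughter: A = 189, Z = 75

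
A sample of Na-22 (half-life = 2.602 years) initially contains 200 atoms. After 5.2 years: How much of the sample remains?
N = N₀(1/2)^(t/t½) = 50.05 atoms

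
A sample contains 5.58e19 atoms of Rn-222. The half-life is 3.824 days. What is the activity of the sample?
A = λN = 1.011e19 decays/day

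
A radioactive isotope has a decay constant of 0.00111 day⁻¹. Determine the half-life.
t½ = ln(2)/λ = 624.5 days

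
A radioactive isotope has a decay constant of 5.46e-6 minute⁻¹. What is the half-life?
t½ = ln(2)/λ = 1.27e5 minutes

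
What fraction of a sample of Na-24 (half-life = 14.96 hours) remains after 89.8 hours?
N/N₀ = (1/2)^(t/t½) = 0.0156 = 1.56%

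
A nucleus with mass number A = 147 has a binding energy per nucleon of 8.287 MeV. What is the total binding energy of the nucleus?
B.E. = 8.287 × 147 = 1218 MeV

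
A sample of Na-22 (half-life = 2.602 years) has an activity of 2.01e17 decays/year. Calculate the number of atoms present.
N = A/λ = 7.545e17 atoms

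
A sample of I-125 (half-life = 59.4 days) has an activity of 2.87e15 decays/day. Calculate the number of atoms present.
N = A/λ = 2.459e17 atoms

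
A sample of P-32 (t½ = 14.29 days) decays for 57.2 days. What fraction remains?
N/N₀ = (1/2)^(t/t½) = 0.06238 = 6.24%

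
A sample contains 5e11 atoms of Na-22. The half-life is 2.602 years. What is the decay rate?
A = λN = 1.332e11 decays/year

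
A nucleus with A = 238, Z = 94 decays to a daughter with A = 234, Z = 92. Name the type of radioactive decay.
ΔA = -4, ΔZ = -2 ⇒ alpha decay (α)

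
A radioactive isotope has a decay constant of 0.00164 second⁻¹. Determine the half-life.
t½ = ln(2)/λ = 422.7 seconds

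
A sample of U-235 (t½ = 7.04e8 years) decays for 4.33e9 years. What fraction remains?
N/N₀ = (1/2)^(t/t½) = 0.01408 = 1.41%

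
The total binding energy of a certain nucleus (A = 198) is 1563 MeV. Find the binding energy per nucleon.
B.E./A = 1563/198 = 7.894 MeV/nucleon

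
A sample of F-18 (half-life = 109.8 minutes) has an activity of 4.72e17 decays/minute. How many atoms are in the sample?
N = A/λ = 7.477e19 atoms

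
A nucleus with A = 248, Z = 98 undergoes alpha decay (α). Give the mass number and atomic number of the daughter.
Daughter: A = 244, Z = 96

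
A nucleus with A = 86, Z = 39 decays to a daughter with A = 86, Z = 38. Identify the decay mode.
ΔA = 0, ΔZ = -1 ⇒ beta-plus decay (β⁺) or electron capture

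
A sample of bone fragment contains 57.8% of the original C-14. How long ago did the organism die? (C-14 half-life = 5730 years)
Age = t½ × log₂(1/ratio) = 4532 years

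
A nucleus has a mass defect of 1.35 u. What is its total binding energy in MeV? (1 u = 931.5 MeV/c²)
B.E. = Δm × 931.5 = 1258 MeV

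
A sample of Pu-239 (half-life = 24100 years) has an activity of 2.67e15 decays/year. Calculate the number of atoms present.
N = A/λ = 9.283e19 atoms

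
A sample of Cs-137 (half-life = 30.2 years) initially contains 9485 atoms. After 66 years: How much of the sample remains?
N = N₀(1/2)^(t/t½) = 2085 atoms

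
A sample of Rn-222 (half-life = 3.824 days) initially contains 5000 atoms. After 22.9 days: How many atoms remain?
N = N₀(1/2)^(t/t½) = 78.75 atoms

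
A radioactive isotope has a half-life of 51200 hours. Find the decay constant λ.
λ = ln(2)/t½ = 1.354e-5 hour⁻¹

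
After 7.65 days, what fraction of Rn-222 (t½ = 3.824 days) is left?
N/N₀ = (1/2)^(t/t½) = 0.2499 = 25%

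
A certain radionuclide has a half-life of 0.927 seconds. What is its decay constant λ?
λ = ln(2)/t½ = 0.7477 second⁻¹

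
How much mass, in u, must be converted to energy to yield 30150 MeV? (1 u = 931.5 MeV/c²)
m = E/c² = 32.37 u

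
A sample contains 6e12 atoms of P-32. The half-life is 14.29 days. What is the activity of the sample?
A = λN = 2.91e11 decays/day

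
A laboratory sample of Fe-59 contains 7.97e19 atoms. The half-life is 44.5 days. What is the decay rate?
A = λN = 1.241e18 decays/day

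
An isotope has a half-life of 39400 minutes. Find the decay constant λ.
λ = ln(2)/t½ = 1.759e-5 minute⁻¹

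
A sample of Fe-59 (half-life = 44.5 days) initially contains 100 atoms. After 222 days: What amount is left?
N = N₀(1/2)^(t/t½) = 3.149 atoms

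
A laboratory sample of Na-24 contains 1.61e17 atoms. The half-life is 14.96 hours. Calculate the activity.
A = λN = 7.46e15 decays/hour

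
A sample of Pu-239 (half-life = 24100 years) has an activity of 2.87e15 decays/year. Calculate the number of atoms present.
N = A/λ = 9.979e19 atoms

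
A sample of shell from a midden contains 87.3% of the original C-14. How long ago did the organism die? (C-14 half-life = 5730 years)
Age = t½ × log₂(1/ratio) = 1123 years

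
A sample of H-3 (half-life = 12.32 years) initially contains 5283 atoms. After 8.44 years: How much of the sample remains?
N = N₀(1/2)^(t/t½) = 3286 atoms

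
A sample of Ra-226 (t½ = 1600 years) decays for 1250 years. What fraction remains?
N/N₀ = (1/2)^(t/t½) = 0.5819 = 58.2%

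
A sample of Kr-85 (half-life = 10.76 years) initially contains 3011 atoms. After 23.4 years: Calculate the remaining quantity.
N = N₀(1/2)^(t/t½) = 666.9 atoms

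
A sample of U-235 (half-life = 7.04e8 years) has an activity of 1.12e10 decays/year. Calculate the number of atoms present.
N = A/λ = 1.138e19 atoms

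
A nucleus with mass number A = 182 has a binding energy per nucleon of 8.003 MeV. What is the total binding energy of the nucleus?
B.E. = 8.003 × 182 = 1457 MeV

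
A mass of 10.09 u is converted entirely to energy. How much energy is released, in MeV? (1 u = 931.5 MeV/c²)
E = mc² = 9399 MeV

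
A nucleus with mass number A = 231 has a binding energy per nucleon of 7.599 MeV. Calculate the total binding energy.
B.E. = 7.599 × 231 = 1755 MeV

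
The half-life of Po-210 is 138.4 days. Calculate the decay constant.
λ = ln(2)/t½ = 0.005008 day⁻¹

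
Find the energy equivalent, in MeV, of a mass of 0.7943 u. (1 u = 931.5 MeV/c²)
E = mc² = 739.9 MeV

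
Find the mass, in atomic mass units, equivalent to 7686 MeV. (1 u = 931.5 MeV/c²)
m = E/c² = 8.251 u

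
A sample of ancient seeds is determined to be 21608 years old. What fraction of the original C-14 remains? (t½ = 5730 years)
N/N₀ = (1/2)^(t/t½) = 0.07325 = 7.32%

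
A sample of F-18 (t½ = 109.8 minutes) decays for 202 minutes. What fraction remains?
N/N₀ = (1/2)^(t/t½) = 0.2794 = 27.9%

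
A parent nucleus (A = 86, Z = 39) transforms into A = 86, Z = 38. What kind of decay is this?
ΔA = 0, ΔZ = -1 ⇒ beta-plus decay (β⁺) or electron capture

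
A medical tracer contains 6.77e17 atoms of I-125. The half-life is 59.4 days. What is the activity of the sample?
A = λN = 7.9e15 decays/day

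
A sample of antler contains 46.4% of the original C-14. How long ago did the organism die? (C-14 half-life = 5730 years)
Age = t½ × log₂(1/ratio) = 6348 years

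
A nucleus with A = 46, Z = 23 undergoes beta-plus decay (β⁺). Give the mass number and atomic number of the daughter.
Daughter: A = 46, Z = 22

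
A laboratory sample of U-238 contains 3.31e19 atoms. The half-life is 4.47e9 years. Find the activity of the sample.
A = λN = 5.133e9 decays/year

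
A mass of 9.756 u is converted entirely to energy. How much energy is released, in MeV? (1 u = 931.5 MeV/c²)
E = mc² = 9088 MeV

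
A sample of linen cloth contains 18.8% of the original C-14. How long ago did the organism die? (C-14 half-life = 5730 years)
Age = t½ × log₂(1/ratio) = 13820 years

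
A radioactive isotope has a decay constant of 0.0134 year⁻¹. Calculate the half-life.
t½ = ln(2)/λ = 51.73 years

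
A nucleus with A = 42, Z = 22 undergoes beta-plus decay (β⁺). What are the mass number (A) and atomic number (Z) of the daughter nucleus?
Daughter: A = 42, Z = 21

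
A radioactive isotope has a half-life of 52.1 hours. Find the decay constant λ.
λ = ln(2)/t½ = 0.0133 hour⁻¹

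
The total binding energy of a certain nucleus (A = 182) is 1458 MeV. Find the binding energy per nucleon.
B.E./A = 1458/182 = 8.011 MeV/nucleon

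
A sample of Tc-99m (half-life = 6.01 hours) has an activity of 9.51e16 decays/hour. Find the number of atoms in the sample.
N = A/λ = 8.246e17 atoms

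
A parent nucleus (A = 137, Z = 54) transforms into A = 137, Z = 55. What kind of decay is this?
ΔA = 0, ΔZ = +1 ⇒ beta-minus decay (β⁻)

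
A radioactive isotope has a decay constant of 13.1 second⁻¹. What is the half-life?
t½ = ln(2)/λ = 0.05291 seconds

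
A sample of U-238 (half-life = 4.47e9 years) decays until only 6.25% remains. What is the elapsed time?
t = t½ × log₂(N₀/N) = 1.788e10 years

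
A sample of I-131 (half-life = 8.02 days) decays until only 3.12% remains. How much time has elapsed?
t = t½ × log₂(N₀/N) = 40.12 days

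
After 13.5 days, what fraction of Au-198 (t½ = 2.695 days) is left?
N/N₀ = (1/2)^(t/t½) = 0.03105 = 3.1%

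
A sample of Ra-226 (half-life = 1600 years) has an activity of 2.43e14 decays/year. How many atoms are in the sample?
N = A/λ = 5.609e17 atoms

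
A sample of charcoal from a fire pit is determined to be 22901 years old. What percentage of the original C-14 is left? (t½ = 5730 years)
N/N₀ = (1/2)^(t/t½) = 0.06264 = 6.26%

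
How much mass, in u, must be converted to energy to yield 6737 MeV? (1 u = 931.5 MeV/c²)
m = E/c² = 7.232 u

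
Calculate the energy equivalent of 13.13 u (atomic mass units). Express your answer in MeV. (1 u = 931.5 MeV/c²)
E = mc² = 12230 MeV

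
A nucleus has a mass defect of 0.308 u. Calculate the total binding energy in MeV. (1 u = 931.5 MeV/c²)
B.E. = Δm × 931.5 = 286.9 MeV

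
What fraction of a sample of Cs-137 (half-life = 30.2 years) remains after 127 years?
N/N₀ = (1/2)^(t/t½) = 0.05421 = 5.42%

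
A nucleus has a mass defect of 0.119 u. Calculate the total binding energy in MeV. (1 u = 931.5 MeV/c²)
B.E. = Δm × 931.5 = 110.8 MeV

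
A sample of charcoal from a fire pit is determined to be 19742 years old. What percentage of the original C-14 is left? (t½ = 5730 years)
N/N₀ = (1/2)^(t/t½) = 0.0918 = 9.18%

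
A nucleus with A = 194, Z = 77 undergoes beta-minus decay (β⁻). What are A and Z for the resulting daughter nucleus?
Daughter: A = 194, Z = 78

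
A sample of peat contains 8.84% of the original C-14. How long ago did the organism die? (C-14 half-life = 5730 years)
Age = t½ × log₂(1/ratio) = 20050 years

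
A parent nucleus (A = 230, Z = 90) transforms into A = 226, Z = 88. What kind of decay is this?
ΔA = -4, ΔZ = -2 ⇒ alpha decay (α)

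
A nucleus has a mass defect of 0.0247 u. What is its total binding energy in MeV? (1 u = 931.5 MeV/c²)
B.E. = Δm × 931.5 = 23.01 MeV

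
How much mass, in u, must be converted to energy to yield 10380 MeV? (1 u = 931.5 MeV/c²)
m = E/c² = 11.14 u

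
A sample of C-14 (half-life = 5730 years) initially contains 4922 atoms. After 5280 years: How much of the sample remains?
N = N₀(1/2)^(t/t½) = 2599 atoms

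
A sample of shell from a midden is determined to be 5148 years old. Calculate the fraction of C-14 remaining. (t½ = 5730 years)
N/N₀ = (1/2)^(t/t½) = 0.5365 = 53.6%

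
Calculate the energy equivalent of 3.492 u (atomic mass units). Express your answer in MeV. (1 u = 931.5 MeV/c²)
E = mc² = 3253 MeV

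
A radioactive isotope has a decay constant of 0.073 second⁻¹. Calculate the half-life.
t½ = ln(2)/λ = 9.495 seconds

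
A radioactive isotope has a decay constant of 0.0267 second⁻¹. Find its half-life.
t½ = ln(2)/λ = 25.96 seconds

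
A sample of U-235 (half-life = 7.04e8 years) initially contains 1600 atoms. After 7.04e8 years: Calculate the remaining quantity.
N = N₀(1/2)^(t/t½) = 800 atoms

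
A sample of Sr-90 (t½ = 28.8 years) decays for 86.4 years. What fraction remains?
N/N₀ = (1/2)^(t/t½) = 0.125 = 12.5%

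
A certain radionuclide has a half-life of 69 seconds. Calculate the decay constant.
λ = ln(2)/t½ = 0.01005 second⁻¹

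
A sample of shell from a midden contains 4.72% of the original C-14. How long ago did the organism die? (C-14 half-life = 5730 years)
Age = t½ × log₂(1/ratio) = 25240 years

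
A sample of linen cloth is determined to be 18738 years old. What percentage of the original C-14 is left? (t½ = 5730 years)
N/N₀ = (1/2)^(t/t½) = 0.1037 = 10.4%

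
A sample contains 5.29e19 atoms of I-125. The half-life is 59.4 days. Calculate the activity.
A = λN = 6.173e17 decays/day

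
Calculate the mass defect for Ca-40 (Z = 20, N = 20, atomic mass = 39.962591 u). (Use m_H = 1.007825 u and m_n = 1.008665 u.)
Δm = Z·m_H + N·m_n − M = 0.3672 u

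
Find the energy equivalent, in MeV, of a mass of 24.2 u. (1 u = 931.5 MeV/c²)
E = mc² = 22540 MeV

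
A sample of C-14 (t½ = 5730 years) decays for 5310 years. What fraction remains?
N/N₀ = (1/2)^(t/t½) = 0.5261 = 52.6%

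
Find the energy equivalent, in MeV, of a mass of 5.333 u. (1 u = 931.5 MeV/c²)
E = mc² = 4968 MeV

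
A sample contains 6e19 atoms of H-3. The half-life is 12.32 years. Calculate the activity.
A = λN = 3.376e18 decays/year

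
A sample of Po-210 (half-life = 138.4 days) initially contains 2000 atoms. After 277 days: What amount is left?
N = N₀(1/2)^(t/t½) = 499.5 atoms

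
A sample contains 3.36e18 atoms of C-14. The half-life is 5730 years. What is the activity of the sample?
A = λN = 4.065e14 decays/year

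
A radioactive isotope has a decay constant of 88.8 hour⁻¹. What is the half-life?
t½ = ln(2)/λ = 0.007806 hours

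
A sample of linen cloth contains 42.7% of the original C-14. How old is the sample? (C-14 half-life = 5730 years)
Age = t½ × log₂(1/ratio) = 7035 years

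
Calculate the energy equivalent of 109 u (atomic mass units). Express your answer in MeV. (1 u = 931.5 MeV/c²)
E = mc² = 1.015e5 MeV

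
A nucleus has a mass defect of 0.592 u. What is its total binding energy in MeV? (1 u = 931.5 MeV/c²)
B.E. = Δm × 931.5 = 551.4 MeV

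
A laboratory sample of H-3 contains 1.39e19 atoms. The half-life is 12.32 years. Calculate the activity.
A = λN = 7.82e17 decays/year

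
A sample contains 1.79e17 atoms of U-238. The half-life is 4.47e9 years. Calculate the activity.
A = λN = 2.776e7 decays/year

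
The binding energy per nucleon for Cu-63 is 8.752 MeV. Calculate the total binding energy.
B.E. = 8.752 × 63 = 551.4 MeV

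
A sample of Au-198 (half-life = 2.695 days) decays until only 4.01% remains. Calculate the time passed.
t = t½ × log₂(N₀/N) = 12.51 days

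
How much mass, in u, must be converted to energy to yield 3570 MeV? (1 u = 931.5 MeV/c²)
m = E/c² = 3.833 u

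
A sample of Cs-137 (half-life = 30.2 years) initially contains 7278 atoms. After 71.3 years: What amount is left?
N = N₀(1/2)^(t/t½) = 1417 atoms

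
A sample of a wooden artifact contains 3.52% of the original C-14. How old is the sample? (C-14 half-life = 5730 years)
Age = t½ × log₂(1/ratio) = 27670 years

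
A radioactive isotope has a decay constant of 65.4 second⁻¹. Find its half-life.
t½ = ln(2)/λ = 0.0106 seconds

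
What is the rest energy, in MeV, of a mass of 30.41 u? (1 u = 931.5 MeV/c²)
E = mc² = 28330 MeV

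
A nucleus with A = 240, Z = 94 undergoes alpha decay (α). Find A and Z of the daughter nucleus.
Daughter: A = 236, Z = 92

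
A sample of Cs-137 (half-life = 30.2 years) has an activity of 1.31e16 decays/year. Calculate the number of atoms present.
N = A/λ = 5.708e17 atoms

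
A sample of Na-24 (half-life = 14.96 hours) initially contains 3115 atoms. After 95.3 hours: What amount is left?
N = N₀(1/2)^(t/t½) = 37.65 atoms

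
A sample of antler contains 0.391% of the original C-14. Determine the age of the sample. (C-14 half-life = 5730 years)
Age = t½ × log₂(1/ratio) = 45830 years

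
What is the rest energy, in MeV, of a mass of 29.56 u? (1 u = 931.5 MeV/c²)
E = mc² = 27540 MeV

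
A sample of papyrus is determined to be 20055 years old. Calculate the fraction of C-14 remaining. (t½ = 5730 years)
N/N₀ = (1/2)^(t/t½) = 0.08839 = 8.84%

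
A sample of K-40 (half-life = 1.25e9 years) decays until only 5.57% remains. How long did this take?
t = t½ × log₂(N₀/N) = 5.208e9 years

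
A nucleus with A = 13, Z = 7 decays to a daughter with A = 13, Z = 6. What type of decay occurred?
ΔA = 0, ΔZ = -1 ⇒ beta-plus decay (β⁺) or electron capture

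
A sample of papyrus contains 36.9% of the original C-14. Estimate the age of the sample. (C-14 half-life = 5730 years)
Age = t½ × log₂(1/ratio) = 8242 years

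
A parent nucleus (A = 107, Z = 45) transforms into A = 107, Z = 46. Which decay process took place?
ΔA = 0, ΔZ = +1 ⇒ beta-minus decay (β⁻)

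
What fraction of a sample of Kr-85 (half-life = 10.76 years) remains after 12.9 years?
N/N₀ = (1/2)^(t/t½) = 0.4356 = 43.6%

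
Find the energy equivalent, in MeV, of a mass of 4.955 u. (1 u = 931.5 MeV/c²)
E = mc² = 4616 MeV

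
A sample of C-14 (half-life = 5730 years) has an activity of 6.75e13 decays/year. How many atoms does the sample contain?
N = A/λ = 5.58e17 atoms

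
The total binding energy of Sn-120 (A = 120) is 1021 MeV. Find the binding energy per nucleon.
B.E./A = 1021/120 = 8.508 MeV/nucleon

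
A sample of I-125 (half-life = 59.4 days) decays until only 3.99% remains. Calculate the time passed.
t = t½ × log₂(N₀/N) = 276.1 days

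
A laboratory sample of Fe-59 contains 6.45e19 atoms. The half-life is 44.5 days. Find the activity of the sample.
A = λN = 1.005e18 decays/day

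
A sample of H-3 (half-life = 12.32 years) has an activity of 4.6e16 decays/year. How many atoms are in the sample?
N = A/λ = 8.176e17 atoms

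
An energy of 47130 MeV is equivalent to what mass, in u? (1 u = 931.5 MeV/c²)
m = E/c² = 50.6 u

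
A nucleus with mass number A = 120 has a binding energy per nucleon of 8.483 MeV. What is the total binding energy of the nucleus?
B.E. = 8.483 × 120 = 1018 MeV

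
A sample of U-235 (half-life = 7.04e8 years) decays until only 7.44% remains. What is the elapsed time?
t = t½ × log₂(N₀/N) = 2.639e9 years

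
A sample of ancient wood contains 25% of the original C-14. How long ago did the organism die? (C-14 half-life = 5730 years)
Age = t½ × log₂(1/ratio) = 11460 years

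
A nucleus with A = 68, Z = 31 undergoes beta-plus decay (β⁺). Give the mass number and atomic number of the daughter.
Daughter: A = 68, Z = 30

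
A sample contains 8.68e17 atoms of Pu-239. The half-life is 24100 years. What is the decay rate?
A = λN = 2.496e13 decays/year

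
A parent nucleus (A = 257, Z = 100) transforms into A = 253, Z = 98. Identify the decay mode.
ΔA = -4, ΔZ = -2 ⇒ alpha decay (α)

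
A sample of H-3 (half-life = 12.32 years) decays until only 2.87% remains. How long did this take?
t = t½ × log₂(N₀/N) = 63.11 years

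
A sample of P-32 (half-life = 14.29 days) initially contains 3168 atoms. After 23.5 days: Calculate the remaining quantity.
N = N₀(1/2)^(t/t½) = 1013 atoms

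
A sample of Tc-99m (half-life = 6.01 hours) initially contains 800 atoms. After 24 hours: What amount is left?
N = N₀(1/2)^(t/t½) = 50.23 atoms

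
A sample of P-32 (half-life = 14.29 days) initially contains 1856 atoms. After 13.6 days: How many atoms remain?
N = N₀(1/2)^(t/t½) = 959.6 atoms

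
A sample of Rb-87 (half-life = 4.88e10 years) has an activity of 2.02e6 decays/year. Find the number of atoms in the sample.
N = A/λ = 1.422e17 atoms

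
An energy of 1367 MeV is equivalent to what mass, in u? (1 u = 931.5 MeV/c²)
m = E/c² = 1.468 u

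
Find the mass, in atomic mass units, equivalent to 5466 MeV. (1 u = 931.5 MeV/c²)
m = E/c² = 5.868 u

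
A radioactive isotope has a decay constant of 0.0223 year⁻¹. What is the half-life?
t½ = ln(2)/λ = 31.08 years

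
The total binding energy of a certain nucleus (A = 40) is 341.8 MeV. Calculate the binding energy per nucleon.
B.E./A = 341.8/40 = 8.545 MeV/nucleon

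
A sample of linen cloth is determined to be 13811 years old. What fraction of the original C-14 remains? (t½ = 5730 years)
N/N₀ = (1/2)^(t/t½) = 0.1881 = 18.8%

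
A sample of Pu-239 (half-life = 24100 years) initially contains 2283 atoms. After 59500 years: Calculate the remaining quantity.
N = N₀(1/2)^(t/t½) = 412.4 atoms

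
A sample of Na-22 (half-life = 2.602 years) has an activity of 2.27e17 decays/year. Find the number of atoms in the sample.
N = A/λ = 8.521e17 atoms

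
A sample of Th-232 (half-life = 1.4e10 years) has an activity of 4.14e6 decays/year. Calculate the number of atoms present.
N = A/λ = 8.362e16 atoms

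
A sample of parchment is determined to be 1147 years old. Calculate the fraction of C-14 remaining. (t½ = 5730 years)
N/N₀ = (1/2)^(t/t½) = 0.8704 = 87%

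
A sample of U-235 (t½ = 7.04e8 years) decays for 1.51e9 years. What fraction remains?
N/N₀ = (1/2)^(t/t½) = 0.2261 = 22.6%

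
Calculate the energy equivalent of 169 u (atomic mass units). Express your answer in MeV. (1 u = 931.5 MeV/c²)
E = mc² = 1.574e5 MeV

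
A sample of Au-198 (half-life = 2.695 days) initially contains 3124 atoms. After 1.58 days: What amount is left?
N = N₀(1/2)^(t/t½) = 2081 atoms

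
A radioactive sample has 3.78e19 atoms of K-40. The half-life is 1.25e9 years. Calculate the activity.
A = λN = 2.096e10 decays/year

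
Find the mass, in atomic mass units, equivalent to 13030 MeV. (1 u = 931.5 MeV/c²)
m = E/c² = 13.99 u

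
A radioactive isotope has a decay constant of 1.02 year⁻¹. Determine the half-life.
t½ = ln(2)/λ = 0.6796 years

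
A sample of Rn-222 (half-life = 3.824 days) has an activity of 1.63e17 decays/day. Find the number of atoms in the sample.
N = A/λ = 8.992e17 atoms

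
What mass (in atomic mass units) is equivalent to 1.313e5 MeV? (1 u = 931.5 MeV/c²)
m = E/c² = 141 u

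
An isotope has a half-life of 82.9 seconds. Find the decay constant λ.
λ = ln(2)/t½ = 0.008361 second⁻¹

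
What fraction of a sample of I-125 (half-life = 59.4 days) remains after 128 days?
N/N₀ = (1/2)^(t/t½) = 0.2246 = 22.5%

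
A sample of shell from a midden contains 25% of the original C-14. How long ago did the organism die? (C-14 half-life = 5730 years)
Age = t½ × log₂(1/ratio) = 11460 years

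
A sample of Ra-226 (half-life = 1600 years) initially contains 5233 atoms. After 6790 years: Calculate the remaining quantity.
N = N₀(1/2)^(t/t½) = 276.2 atoms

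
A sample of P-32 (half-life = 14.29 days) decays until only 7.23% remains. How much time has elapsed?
t = t½ × log₂(N₀/N) = 54.16 days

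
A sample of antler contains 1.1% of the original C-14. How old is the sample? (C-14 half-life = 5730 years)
Age = t½ × log₂(1/ratio) = 37280 years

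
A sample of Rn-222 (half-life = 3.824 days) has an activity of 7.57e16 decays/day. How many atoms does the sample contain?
N = A/λ = 4.176e17 atoms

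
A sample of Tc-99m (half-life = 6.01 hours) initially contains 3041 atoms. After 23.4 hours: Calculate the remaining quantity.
N = N₀(1/2)^(t/t½) = 204.6 atoms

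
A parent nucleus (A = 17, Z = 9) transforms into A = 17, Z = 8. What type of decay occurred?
ΔA = 0, ΔZ = -1 ⇒ beta-plus decay (β⁺) or electron capture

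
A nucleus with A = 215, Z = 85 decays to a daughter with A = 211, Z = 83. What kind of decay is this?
ΔA = -4, ΔZ = -2 ⇒ alpha decay (α)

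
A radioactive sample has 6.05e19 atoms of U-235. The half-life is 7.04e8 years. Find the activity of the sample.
A = λN = 5.957e10 decays/year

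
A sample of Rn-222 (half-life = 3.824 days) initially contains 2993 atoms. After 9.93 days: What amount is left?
N = N₀(1/2)^(t/t½) = 494.8 atoms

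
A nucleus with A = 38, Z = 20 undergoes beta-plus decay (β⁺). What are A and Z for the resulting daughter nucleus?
Daughter: A = 38, Z = 19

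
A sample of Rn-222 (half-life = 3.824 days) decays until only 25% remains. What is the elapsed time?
t = t½ × log₂(N₀/N) = 7.648 days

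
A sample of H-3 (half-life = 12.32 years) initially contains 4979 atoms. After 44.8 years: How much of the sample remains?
N = N₀(1/2)^(t/t½) = 400.4 atoms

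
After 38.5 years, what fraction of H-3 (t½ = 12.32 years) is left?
N/N₀ = (1/2)^(t/t½) = 0.1146 = 11.5%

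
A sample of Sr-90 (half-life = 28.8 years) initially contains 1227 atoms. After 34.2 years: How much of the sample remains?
N = N₀(1/2)^(t/t½) = 538.7 atoms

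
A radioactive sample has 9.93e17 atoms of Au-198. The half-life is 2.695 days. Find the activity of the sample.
A = λN = 2.554e17 decays/day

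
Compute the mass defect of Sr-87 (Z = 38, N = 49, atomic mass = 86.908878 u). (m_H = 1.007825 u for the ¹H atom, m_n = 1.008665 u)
Δm = Z·m_H + N·m_n − M = 0.8131 u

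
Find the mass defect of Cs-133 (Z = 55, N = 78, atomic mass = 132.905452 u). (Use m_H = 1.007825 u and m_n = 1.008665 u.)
Δm = Z·m_H + N·m_n − M = 1.201 u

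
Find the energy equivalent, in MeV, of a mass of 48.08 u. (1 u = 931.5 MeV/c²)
E = mc² = 44790 MeV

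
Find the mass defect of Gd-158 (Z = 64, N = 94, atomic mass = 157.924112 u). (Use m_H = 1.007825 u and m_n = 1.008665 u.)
Δm = Z·m_H + N·m_n − M = 1.391 u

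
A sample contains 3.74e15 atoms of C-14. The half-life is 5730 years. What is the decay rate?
A = λN = 4.524e11 decays/year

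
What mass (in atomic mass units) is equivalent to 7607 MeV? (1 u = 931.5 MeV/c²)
m = E/c² = 8.166 u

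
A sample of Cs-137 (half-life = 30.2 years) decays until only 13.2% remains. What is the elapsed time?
t = t½ × log₂(N₀/N) = 88.23 years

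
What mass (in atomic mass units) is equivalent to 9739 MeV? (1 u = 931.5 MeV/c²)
m = E/c² = 10.46 u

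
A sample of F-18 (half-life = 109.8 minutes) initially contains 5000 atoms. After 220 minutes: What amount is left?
N = N₀(1/2)^(t/t½) = 1247 atoms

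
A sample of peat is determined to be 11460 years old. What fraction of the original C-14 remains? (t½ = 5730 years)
N/N₀ = (1/2)^(t/t½) = 0.25 = 25%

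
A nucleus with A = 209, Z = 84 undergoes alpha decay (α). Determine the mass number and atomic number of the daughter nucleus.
Daughter: A = 205, Z = 82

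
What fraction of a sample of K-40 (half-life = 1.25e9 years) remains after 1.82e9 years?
N/N₀ = (1/2)^(t/t½) = 0.3645 = 36.5%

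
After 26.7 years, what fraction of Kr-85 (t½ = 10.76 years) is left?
N/N₀ = (1/2)^(t/t½) = 0.1791 = 17.9%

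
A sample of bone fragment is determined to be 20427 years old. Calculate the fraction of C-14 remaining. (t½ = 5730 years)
N/N₀ = (1/2)^(t/t½) = 0.0845 = 8.45%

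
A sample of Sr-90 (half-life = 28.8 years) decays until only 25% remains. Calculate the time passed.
t = t½ × log₂(N₀/N) = 57.6 years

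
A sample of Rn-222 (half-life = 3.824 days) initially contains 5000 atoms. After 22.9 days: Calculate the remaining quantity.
N = N₀(1/2)^(t/t½) = 78.75 atoms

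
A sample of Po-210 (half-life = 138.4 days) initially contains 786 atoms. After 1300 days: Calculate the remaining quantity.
N = N₀(1/2)^(t/t½) = 1.169 atoms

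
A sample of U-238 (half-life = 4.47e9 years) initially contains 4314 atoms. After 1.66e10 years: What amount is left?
N = N₀(1/2)^(t/t½) = 328.8 atoms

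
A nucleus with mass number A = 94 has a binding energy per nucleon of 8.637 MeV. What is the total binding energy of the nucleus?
B.E. = 8.637 × 94 = 811.9 MeV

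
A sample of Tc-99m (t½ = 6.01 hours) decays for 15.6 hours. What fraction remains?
N/N₀ = (1/2)^(t/t½) = 0.1654 = 16.5%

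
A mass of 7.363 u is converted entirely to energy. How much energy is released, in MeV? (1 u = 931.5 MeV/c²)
E = mc² = 6859 MeV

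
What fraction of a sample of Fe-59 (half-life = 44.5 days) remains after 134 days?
N/N₀ = (1/2)^(t/t½) = 0.124 = 12.4%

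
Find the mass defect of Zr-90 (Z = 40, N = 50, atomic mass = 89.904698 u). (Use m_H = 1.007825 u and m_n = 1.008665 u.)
Δm = Z·m_H + N·m_n − M = 0.8416 u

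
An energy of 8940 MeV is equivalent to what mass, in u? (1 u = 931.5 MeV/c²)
m = E/c² = 9.597 u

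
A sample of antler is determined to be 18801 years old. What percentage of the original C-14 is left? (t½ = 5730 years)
N/N₀ = (1/2)^(t/t½) = 0.1029 = 10.3%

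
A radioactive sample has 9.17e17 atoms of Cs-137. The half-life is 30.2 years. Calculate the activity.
A = λN = 2.105e16 decays/year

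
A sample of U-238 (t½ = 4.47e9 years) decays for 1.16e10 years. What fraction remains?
N/N₀ = (1/2)^(t/t½) = 0.1655 = 16.6%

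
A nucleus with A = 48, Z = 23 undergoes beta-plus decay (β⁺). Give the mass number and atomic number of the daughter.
Daughter: A = 48, Z = 22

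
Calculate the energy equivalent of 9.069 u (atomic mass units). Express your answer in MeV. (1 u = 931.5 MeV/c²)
E = mc² = 8448 MeV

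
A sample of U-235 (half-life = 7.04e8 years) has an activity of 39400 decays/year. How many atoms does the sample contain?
N = A/λ = 4.002e13 atoms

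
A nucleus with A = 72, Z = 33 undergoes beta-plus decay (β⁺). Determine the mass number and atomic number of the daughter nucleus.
Daughter: A = 72, Z = 32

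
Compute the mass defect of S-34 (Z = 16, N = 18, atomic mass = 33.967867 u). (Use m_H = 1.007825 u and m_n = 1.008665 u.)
Δm = Z·m_H + N·m_n − M = 0.3133 u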